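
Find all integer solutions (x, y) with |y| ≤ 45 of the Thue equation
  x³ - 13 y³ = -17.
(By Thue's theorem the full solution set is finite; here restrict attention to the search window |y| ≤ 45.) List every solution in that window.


The equation is x³ - 13y³ = -17. For fixed y, x³ = 13·y³ − 17, so a solution requires the RHS to be a perfect cube.
Strategy: iterate y from -45 to 45, compute RHS = 13·y³ − 17, and check whether it is a (positive or negative) perfect cube.
Check small values of y:
  y = 0: RHS = -17 is not a perfect cube.
  y = 1: RHS = -4 is not a perfect cube.
  y = -1: RHS = -30 is not a perfect cube.
  y = 2: RHS = 87 is not a perfect cube.
  y = -2: RHS = -121 is not a perfect cube.
  y = 3: RHS = 334 is not a perfect cube.
  y = -3: RHS = -368 is not a perfect cube.
Continuing the search up to |y| = 45 finds no solutions either.
No (x, y) in the scanned range satisfies the equation.

No integer solutions with |y| ≤ 45.


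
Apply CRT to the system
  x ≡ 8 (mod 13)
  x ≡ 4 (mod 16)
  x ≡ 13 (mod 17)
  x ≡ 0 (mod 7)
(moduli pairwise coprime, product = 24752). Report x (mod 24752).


Product of moduli M = 13 · 16 · 17 · 7 = 24752.
Merge one congruence at a time:
  Start: x ≡ 8 (mod 13).
  Combine with x ≡ 4 (mod 16); new modulus lcm = 208.
    Write x = 8 + 13·t and substitute into x ≡ 4 (mod 16): 13·t ≡ 4 − 8 = -4 (mod 16).
    Reduce coefficients mod 16: 13·t ≡ 12 (mod 16).
    The inverse of 13 mod 16 is 5 (since 13·5 = 65 = 4·16 + 1), so t ≡ 5·12 = 60 ≡ 12 (mod 16).
    Then x = 8 + 13·12 = 164, valid modulo lcm(13, 16) = 208: x ≡ 164 (mod 208).
  Combine with x ≡ 13 (mod 17); new modulus lcm = 3536.
    Write x = 164 + 208·t and substitute into x ≡ 13 (mod 17): 208·t ≡ 13 − 164 = -151 (mod 17).
    Reduce coefficients mod 17: 4·t ≡ 2 (mod 17).
    The inverse of 4 mod 17 is 13 (since 4·13 = 52 = 3·17 + 1), so t ≡ 13·2 = 26 ≡ 9 (mod 17).
    Then x = 164 + 208·9 = 2036, valid modulo lcm(208, 17) = 3536: x ≡ 2036 (mod 3536).
  Combine with x ≡ 0 (mod 7); new modulus lcm = 24752.
    Write x = 2036 + 3536·t and substitute into x ≡ 0 (mod 7): 3536·t ≡ 0 − 2036 = -2036 (mod 7).
    Reduce coefficients mod 7: 1·t ≡ 1 (mod 7).
    So t ≡ 1 (mod 7).
    Then x = 2036 + 3536·1 = 5572, valid modulo lcm(3536, 7) = 24752: x ≡ 5572 (mod 24752).
Verify against each original: 5572 mod 13 = 8, 5572 mod 16 = 4, 5572 mod 17 = 13, 5572 mod 7 = 0.

x ≡ 5572 (mod 24752).


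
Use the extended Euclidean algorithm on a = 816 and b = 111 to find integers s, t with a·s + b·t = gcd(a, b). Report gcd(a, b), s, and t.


Euclidean algorithm on (816, 111) — divide until remainder is 0:
  816 = 7 · 111 + 39
  111 = 2 · 39 + 33
  39 = 1 · 33 + 6
  33 = 5 · 6 + 3
  6 = 2 · 3 + 0
gcd(816, 111) = 3.
Track Bezout coefficients alongside the remainders: start with r₀ = 816 = a·1 + b·0 (s = 1, t = 0) and r₁ = 111 = a·0 + b·1 (s = 0, t = 1); each new remainder r_{k+1} = r_{k-1} − q_k·r_k inherits s_{k+1} = s_{k-1} − q_k·s_k, t_{k+1} = t_{k-1} − q_k·t_k, so r_k = a·s_k + b·t_k at every step:
  q = 7: r = 39, s = 1 − 7·0 = 1, t = 0 − 7·1 = -7  (check: 816·1 + 111·(-7) = 39)
  q = 2: r = 33, s = 0 − 2·1 = -2, t = 1 − 2·(-7) = 15  (check: 816·(-2) + 111·15 = 33)
  q = 1: r = 6, s = 1 − 1·(-2) = 3, t = -7 − 1·15 = -22  (check: 816·3 + 111·(-22) = 6)
  q = 5: r = 3, s = -2 − 5·3 = -17, t = 15 − 5·(-22) = 125  (check: 816·(-17) + 111·125 = 3)
The row with r = 3 (the gcd) gives the Bezout coefficients s = -17, t = 125.
Result: 816 · (-17) + 111 · (125) = 3.

gcd(816, 111) = 3; s = -17, t = 125 (check: 816·(-17) + 111·125 = 3).


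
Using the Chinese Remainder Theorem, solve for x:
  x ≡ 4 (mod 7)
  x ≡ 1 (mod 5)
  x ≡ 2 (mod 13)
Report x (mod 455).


Moduli 7, 5, 13 are pairwise coprime; by CRT there is a unique solution modulo M = 7 · 5 · 13 = 455.
Solve pairwise, accumulating the modulus:
  Start with x ≡ 4 (mod 7).
  Combine with x ≡ 1 (mod 5): since gcd(7, 5) = 1, we get a unique residue mod 35.
    Write x = 4 + 7·t and substitute into x ≡ 1 (mod 5): 7·t ≡ 1 − 4 = -3 (mod 5).
    Reduce coefficients mod 5: 2·t ≡ 2 (mod 5).
    The inverse of 2 mod 5 is 3 (since 2·3 = 6 = 1·5 + 1), so t ≡ 3·2 = 6 ≡ 1 (mod 5).
    Then x = 4 + 7·1 = 11, valid modulo lcm(7, 5) = 35: x ≡ 11 (mod 35).
  Combine with x ≡ 2 (mod 13): since gcd(35, 13) = 1, we get a unique residue mod 455.
    Write x = 11 + 35·t and substitute into x ≡ 2 (mod 13): 35·t ≡ 2 − 11 = -9 (mod 13).
    Reduce coefficients mod 13: 9·t ≡ 4 (mod 13).
    The inverse of 9 mod 13 is 3 (since 9·3 = 27 = 2·13 + 1), so t ≡ 3·4 = 12 ≡ 12 (mod 13).
    Then x = 11 + 35·12 = 431, valid modulo lcm(35, 13) = 455: x ≡ 431 (mod 455).
Verify: 431 mod 7 = 4 ✓, 431 mod 5 = 1 ✓, 431 mod 13 = 2 ✓.

x ≡ 431 (mod 455).


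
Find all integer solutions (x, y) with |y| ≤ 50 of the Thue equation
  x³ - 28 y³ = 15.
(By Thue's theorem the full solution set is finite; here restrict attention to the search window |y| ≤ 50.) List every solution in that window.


The equation is x³ - 28y³ = 15. For fixed y, x³ = 28·y³ + 15, so a solution requires the RHS to be a perfect cube.
Strategy: iterate y from -50 to 50, compute RHS = 28·y³ + 15, and check whether it is a (positive or negative) perfect cube.
Check small values of y:
  y = 0: RHS = 15 is not a perfect cube.
  y = 1: RHS = 43 is not a perfect cube.
  y = -1: RHS = -13 is not a perfect cube.
  y = 2: RHS = 239 is not a perfect cube.
  y = -2: RHS = -209 is not a perfect cube.
  y = 3: RHS = 771 is not a perfect cube.
  y = -3: RHS = -741 is not a perfect cube.
Continuing the search up to |y| = 50 finds no solutions either.
No (x, y) in the scanned range satisfies the equation.

No integer solutions with |y| ≤ 50.


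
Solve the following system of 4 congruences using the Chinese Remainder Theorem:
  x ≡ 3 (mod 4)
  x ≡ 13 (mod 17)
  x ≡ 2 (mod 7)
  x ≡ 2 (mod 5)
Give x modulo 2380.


Product of moduli M = 4 · 17 · 7 · 5 = 2380.
Merge one congruence at a time:
  Start: x ≡ 3 (mod 4).
  Combine with x ≡ 13 (mod 17); new modulus lcm = 68.
    Write x = 3 + 4·t and substitute into x ≡ 13 (mod 17): 4·t ≡ 13 − 3 = 10 (mod 17).
    The inverse of 4 mod 17 is 13 (since 4·13 = 52 = 3·17 + 1), so t ≡ 13·10 = 130 ≡ 11 (mod 17).
    Then x = 3 + 4·11 = 47, valid modulo lcm(4, 17) = 68: x ≡ 47 (mod 68).
  Combine with x ≡ 2 (mod 7); new modulus lcm = 476.
    Write x = 47 + 68·t and substitute into x ≡ 2 (mod 7): 68·t ≡ 2 − 47 = -45 (mod 7).
    Reduce coefficients mod 7: 5·t ≡ 4 (mod 7).
    The inverse of 5 mod 7 is 3 (since 5·3 = 15 = 2·7 + 1), so t ≡ 3·4 = 12 ≡ 5 (mod 7).
    Then x = 47 + 68·5 = 387, valid modulo lcm(68, 7) = 476: x ≡ 387 (mod 476).
  Combine with x ≡ 2 (mod 5); new modulus lcm = 2380.
    Write x = 387 + 476·t and substitute into x ≡ 2 (mod 5): 476·t ≡ 2 − 387 = -385 (mod 5).
    Reduce coefficients mod 5: 1·t ≡ 0 (mod 5).
    So t ≡ 0 (mod 5).
    Then x = 387 + 476·0 = 387, valid modulo lcm(476, 5) = 2380: x ≡ 387 (mod 2380).
Verify against each original: 387 mod 4 = 3, 387 mod 17 = 13, 387 mod 7 = 2, 387 mod 5 = 2.

x ≡ 387 (mod 2380).


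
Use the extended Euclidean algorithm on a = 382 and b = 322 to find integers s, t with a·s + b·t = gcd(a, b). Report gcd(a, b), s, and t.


Euclidean algorithm on (382, 322) — divide until remainder is 0:
  382 = 1 · 322 + 60
  322 = 5 · 60 + 22
  60 = 2 · 22 + 16
  22 = 1 · 16 + 6
  16 = 2 · 6 + 4
  6 = 1 · 4 + 2
  4 = 2 · 2 + 0
gcd(382, 322) = 2.
Track Bezout coefficients alongside the remainders: start with r₀ = 382 = a·1 + b·0 (s = 1, t = 0) and r₁ = 322 = a·0 + b·1 (s = 0, t = 1); each new remainder r_{k+1} = r_{k-1} − q_k·r_k inherits s_{k+1} = s_{k-1} − q_k·s_k, t_{k+1} = t_{k-1} − q_k·t_k, so r_k = a·s_k + b·t_k at every step:
  q = 1: r = 60, s = 1 − 1·0 = 1, t = 0 − 1·1 = -1  (check: 382·1 + 322·(-1) = 60)
  q = 5: r = 22, s = 0 − 5·1 = -5, t = 1 − 5·(-1) = 6  (check: 382·(-5) + 322·6 = 22)
  q = 2: r = 16, s = 1 − 2·(-5) = 11, t = -1 − 2·6 = -13  (check: 382·11 + 322·(-13) = 16)
  q = 1: r = 6, s = -5 − 1·11 = -16, t = 6 − 1·(-13) = 19  (check: 382·(-16) + 322·19 = 6)
  q = 2: r = 4, s = 11 − 2·(-16) = 43, t = -13 − 2·19 = -51  (check: 382·43 + 322·(-51) = 4)
  q = 1: r = 2, s = -16 − 1·43 = -59, t = 19 − 1·(-51) = 70  (check: 382·(-59) + 322·70 = 2)
The row with r = 2 (the gcd) gives the Bezout coefficients s = -59, t = 70.
Result: 382 · (-59) + 322 · (70) = 2.

gcd(382, 322) = 2; s = -59, t = 70 (check: 382·(-59) + 322·70 = 2).


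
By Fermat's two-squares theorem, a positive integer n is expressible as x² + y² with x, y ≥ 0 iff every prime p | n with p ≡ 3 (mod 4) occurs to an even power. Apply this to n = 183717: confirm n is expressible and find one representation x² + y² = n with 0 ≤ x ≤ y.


Step 1: Factor n = 183717 = 3^2 · 137 · 149.
Step 2: Check the mod-4 condition on each prime factor: 3 ≡ 3 (mod 4), exponent 2 (must be even); 137 ≡ 1 (mod 4), exponent 1; 149 ≡ 1 (mod 4), exponent 1.
All primes ≡ 3 (mod 4) appear to even exponent (or don't appear), so by the two-squares theorem n IS expressible as a sum of two squares.
Step 3: Build a representation. Group n = k² · m with k = 3 and m = 137 · 149 = 20413 (a product of primes ≡ 1 (mod 4)); a representation of m scales to one of n via (k·x)² + (k·y)² = k²(x² + y²). Each prime p ≡ 1 (mod 4) is itself a sum of two squares; find a² by testing p − a² for a perfect square:
  137: 137 − 1² = 136, 137 − 2² = 133, 137 − 3² = 128, 137 − 4² = 121 = 11² ⇒ 137 = 4² + 11².
  149: 149 − 1² = 148, 149 − 2² = 145, 149 − 3² = 140, 149 − 4² = 133, 149 − 5² = 124, 149 − 6² = 113, 149 − 7² = 100 = 10² ⇒ 149 = 7² + 10².
  Combine using the Brahmagupta–Fibonacci identity (a² + b²)(c² + d²) = (ac − bd)² + (ad + bc)² = (ac + bd)² + (ad − bc)²:
  137 · 149 = 20413: from (4² + 11²)(7² + 10²), take (4·7 − 11·10, 4·10 + 11·7) = (28 − 110, 40 + 77) = (-82, 117); dropping signs (only squares matter) gives (82, 117); check 82² + 117² = 6724 + 13689 = 20413 ✓.
  Scale by k = 3: (3·82, 3·117) = (246, 351).
Step 4: Order so x ≤ y and verify: 246² + 351² = 60516 + 123201 = 183717 = n. ✓

n = 183717 = 246² + 351² (one valid representation with x ≤ y).


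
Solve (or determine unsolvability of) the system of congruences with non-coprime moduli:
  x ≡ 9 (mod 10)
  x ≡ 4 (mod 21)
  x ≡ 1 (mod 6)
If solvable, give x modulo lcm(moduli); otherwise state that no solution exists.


Moduli 10, 21, 6 are not pairwise coprime, so CRT works modulo lcm(m_i) when all pairwise compatibility conditions hold.
Pairwise compatibility: gcd(m_i, m_j) must divide a_i - a_j for every pair.
Merge one congruence at a time:
  Start: x ≡ 9 (mod 10).
  Combine with x ≡ 4 (mod 21): gcd(10, 21) = 1; 4 - 9 = -5, which IS divisible by 1, so compatible.
    Write x = 9 + 10·t and substitute into x ≡ 4 (mod 21): 10·t ≡ 4 − 9 = -5 (mod 21).
    Reduce coefficients mod 21: 10·t ≡ 16 (mod 21).
    The inverse of 10 mod 21 is 19 (since 10·19 = 190 = 9·21 + 1), so t ≡ 19·16 = 304 ≡ 10 (mod 21).
    Then x = 9 + 10·10 = 109, valid modulo lcm(10, 21) = 210: x ≡ 109 (mod 210).
  Combine with x ≡ 1 (mod 6): gcd(210, 6) = 6; 1 - 109 = -108, which IS divisible by 6, so compatible.
    Write x = 109 + 210·t and substitute into x ≡ 1 (mod 6): 210·t ≡ 1 − 109 = -108 (mod 6).
    Divide the congruence (and modulus) by g = 6: 35·t ≡ -18 (mod 1).
    Modulo 1 every t works; take t = 0.
    Then x = 109 + 210·0 = 109, valid modulo lcm(210, 6) = 210: x ≡ 109 (mod 210).
Verify: 109 mod 10 = 9, 109 mod 21 = 4, 109 mod 6 = 1.

x ≡ 109 (mod 210).


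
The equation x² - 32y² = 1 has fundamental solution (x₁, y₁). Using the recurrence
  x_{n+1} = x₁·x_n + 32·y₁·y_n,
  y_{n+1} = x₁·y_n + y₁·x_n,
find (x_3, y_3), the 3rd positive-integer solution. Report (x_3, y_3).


Step 1: Find the fundamental solution (x₁, y₁) of x² - 32y² = 1.
  Expand √32 as a continued fraction. a₀ = ⌊√32⌋ = 5; iterate m_{k+1} = d_k·a_k − m_k, d_{k+1} = (32 − m_{k+1}²)/d_k, a_{k+1} = ⌊(a₀ + m_{k+1})/d_{k+1}⌋ (starting m₀ = 0, d₀ = 1), with convergents p_k = a_k·p_{k-1} + p_{k-2}, q_k = a_k·q_{k-1} + q_{k-2} (p₋₁ = 1, q₋₁ = 0):
  k = 0: a₀ = 5; p₀/q₀ = 5/1; p₀² − 32·q₀² = 25 − 32 = -7.
  k = 1: m = 5, d = 7, a = ⌊(5 + 5)/7⌋ = 1; p/q = (1·5 + 1)/(1·1 + 0) = 6/1; p² − 32·q² = 36 − 32 = 4.
  k = 2: m = 2, d = 4, a = ⌊(5 + 2)/4⌋ = 1; p/q = (1·6 + 5)/(1·1 + 1) = 11/2; p² − 32·q² = 121 − 128 = -7.
  k = 3: m = 2, d = 7, a = ⌊(5 + 2)/7⌋ = 1; p/q = (1·11 + 6)/(1·2 + 1) = 17/3; p² − 32·q² = 289 − 288 = 1.
  The first convergent with p² − 32·q² = 1 gives the fundamental solution (x₁, y₁) = (17, 3).
Step 2: Apply the recurrence (x_{n+1}, y_{n+1}) = (x₁x_n + 32y₁y_n, x₁y_n + y₁x_n) repeatedly.
  From (x_1, y_1) = (17, 3): x_2 = 17·17 + 32·3·3 = 577; y_2 = 17·3 + 3·17 = 102.
  From (x_2, y_2) = (577, 102): x_3 = 17·577 + 32·3·102 = 19601; y_3 = 17·102 + 3·577 = 3465.
Step 3: Verify x_3² - 32·y_3² = 384199201 - 384199200 = 1 (should be 1). ✓

(x_1, y_1) = (17, 3); (x_3, y_3) = (19601, 3465).


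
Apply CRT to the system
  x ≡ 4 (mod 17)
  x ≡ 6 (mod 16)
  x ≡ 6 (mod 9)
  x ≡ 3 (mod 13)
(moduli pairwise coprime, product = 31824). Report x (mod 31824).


Product of moduli M = 17 · 16 · 9 · 13 = 31824.
Merge one congruence at a time:
  Start: x ≡ 4 (mod 17).
  Combine with x ≡ 6 (mod 16); new modulus lcm = 272.
    Write x = 4 + 17·t and substitute into x ≡ 6 (mod 16): 17·t ≡ 6 − 4 = 2 (mod 16).
    Reduce coefficients mod 16: 1·t ≡ 2 (mod 16).
    So t ≡ 2 (mod 16).
    Then x = 4 + 17·2 = 38, valid modulo lcm(17, 16) = 272: x ≡ 38 (mod 272).
  Combine with x ≡ 6 (mod 9); new modulus lcm = 2448.
    Write x = 38 + 272·t and substitute into x ≡ 6 (mod 9): 272·t ≡ 6 − 38 = -32 (mod 9).
    Reduce coefficients mod 9: 2·t ≡ 4 (mod 9).
    The inverse of 2 mod 9 is 5 (since 2·5 = 10 = 1·9 + 1), so t ≡ 5·4 = 20 ≡ 2 (mod 9).
    Then x = 38 + 272·2 = 582, valid modulo lcm(272, 9) = 2448: x ≡ 582 (mod 2448).
  Combine with x ≡ 3 (mod 13); new modulus lcm = 31824.
    Write x = 582 + 2448·t and substitute into x ≡ 3 (mod 13): 2448·t ≡ 3 − 582 = -579 (mod 13).
    Reduce coefficients mod 13: 4·t ≡ 6 (mod 13).
    The inverse of 4 mod 13 is 10 (since 4·10 = 40 = 3·13 + 1), so t ≡ 10·6 = 60 ≡ 8 (mod 13).
    Then x = 582 + 2448·8 = 20166, valid modulo lcm(2448, 13) = 31824: x ≡ 20166 (mod 31824).
Verify against each original: 20166 mod 17 = 4, 20166 mod 16 = 6, 20166 mod 9 = 6, 20166 mod 13 = 3.

x ≡ 20166 (mod 31824).


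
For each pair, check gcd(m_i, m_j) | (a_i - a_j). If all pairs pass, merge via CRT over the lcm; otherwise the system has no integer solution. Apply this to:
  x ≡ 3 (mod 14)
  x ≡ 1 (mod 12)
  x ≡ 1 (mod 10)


Moduli 14, 12, 10 are not pairwise coprime, so CRT works modulo lcm(m_i) when all pairwise compatibility conditions hold.
Pairwise compatibility: gcd(m_i, m_j) must divide a_i - a_j for every pair.
Merge one congruence at a time:
  Start: x ≡ 3 (mod 14).
  Combine with x ≡ 1 (mod 12): gcd(14, 12) = 2; 1 - 3 = -2, which IS divisible by 2, so compatible.
    Write x = 3 + 14·t and substitute into x ≡ 1 (mod 12): 14·t ≡ 1 − 3 = -2 (mod 12).
    Divide the congruence (and modulus) by g = 2: 7·t ≡ -1 (mod 6).
    Reduce coefficients mod 6: 1·t ≡ 5 (mod 6).
    So t ≡ 5 (mod 6).
    Then x = 3 + 14·5 = 73, valid modulo lcm(14, 12) = 84: x ≡ 73 (mod 84).
  Combine with x ≡ 1 (mod 10): gcd(84, 10) = 2; 1 - 73 = -72, which IS divisible by 2, so compatible.
    Write x = 73 + 84·t and substitute into x ≡ 1 (mod 10): 84·t ≡ 1 − 73 = -72 (mod 10).
    Divide the congruence (and modulus) by g = 2: 42·t ≡ -36 (mod 5).
    Reduce coefficients mod 5: 2·t ≡ 4 (mod 5).
    The inverse of 2 mod 5 is 3 (since 2·3 = 6 = 1·5 + 1), so t ≡ 3·4 = 12 ≡ 2 (mod 5).
    Then x = 73 + 84·2 = 241, valid modulo lcm(84, 10) = 420: x ≡ 241 (mod 420).
Verify: 241 mod 14 = 3, 241 mod 12 = 1, 241 mod 10 = 1.

x ≡ 241 (mod 420).


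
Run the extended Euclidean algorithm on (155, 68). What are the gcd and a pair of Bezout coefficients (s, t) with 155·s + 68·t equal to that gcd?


Euclidean algorithm on (155, 68) — divide until remainder is 0:
  155 = 2 · 68 + 19
  68 = 3 · 19 + 11
  19 = 1 · 11 + 8
  11 = 1 · 8 + 3
  8 = 2 · 3 + 2
  3 = 1 · 2 + 1
  2 = 2 · 1 + 0
gcd(155, 68) = 1.
Track Bezout coefficients alongside the remainders: start with r₀ = 155 = a·1 + b·0 (s = 1, t = 0) and r₁ = 68 = a·0 + b·1 (s = 0, t = 1); each new remainder r_{k+1} = r_{k-1} − q_k·r_k inherits s_{k+1} = s_{k-1} − q_k·s_k, t_{k+1} = t_{k-1} − q_k·t_k, so r_k = a·s_k + b·t_k at every step:
  q = 2: r = 19, s = 1 − 2·0 = 1, t = 0 − 2·1 = -2  (check: 155·1 + 68·(-2) = 19)
  q = 3: r = 11, s = 0 − 3·1 = -3, t = 1 − 3·(-2) = 7  (check: 155·(-3) + 68·7 = 11)
  q = 1: r = 8, s = 1 − 1·(-3) = 4, t = -2 − 1·7 = -9  (check: 155·4 + 68·(-9) = 8)
  q = 1: r = 3, s = -3 − 1·4 = -7, t = 7 − 1·(-9) = 16  (check: 155·(-7) + 68·16 = 3)
  q = 2: r = 2, s = 4 − 2·(-7) = 18, t = -9 − 2·16 = -41  (check: 155·18 + 68·(-41) = 2)
  q = 1: r = 1, s = -7 − 1·18 = -25, t = 16 − 1·(-41) = 57  (check: 155·(-25) + 68·57 = 1)
The row with r = 1 (the gcd) gives the Bezout coefficients s = -25, t = 57.
Result: 155 · (-25) + 68 · (57) = 1.

gcd(155, 68) = 1; s = -25, t = 57 (check: 155·(-25) + 68·57 = 1).


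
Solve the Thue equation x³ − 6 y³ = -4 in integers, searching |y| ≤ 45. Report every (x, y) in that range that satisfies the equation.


The equation is x³ - 6y³ = -4. For fixed y, x³ = 6·y³ − 4, so a solution requires the RHS to be a perfect cube.
Strategy: iterate y from -45 to 45, compute RHS = 6·y³ − 4, and check whether it is a (positive or negative) perfect cube.
Check small values of y:
  y = 0: RHS = -4 is not a perfect cube.
  y = 1: RHS = 2 is not a perfect cube.
  y = -1: RHS = -10 is not a perfect cube.
  y = 2: RHS = 44 is not a perfect cube.
  y = -2: RHS = -52 is not a perfect cube.
  y = 3: RHS = 158 is not a perfect cube.
  y = -3: RHS = -166 is not a perfect cube.
Continuing the search up to |y| = 45 finds no solutions either.
No (x, y) in the scanned range satisfies the equation.

No integer solutions with |y| ≤ 45.


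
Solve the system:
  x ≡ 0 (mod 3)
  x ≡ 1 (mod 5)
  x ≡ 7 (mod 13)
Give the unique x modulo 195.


Moduli 3, 5, 13 are pairwise coprime; by CRT there is a unique solution modulo M = 3 · 5 · 13 = 195.
Solve pairwise, accumulating the modulus:
  Start with x ≡ 0 (mod 3).
  Combine with x ≡ 1 (mod 5): since gcd(3, 5) = 1, we get a unique residue mod 15.
    Write x = 0 + 3·t and substitute into x ≡ 1 (mod 5): 3·t ≡ 1 − 0 = 1 (mod 5).
    The inverse of 3 mod 5 is 2 (since 3·2 = 6 = 1·5 + 1), so t ≡ 2·1 = 2 ≡ 2 (mod 5).
    Then x = 0 + 3·2 = 6, valid modulo lcm(3, 5) = 15: x ≡ 6 (mod 15).
  Combine with x ≡ 7 (mod 13): since gcd(15, 13) = 1, we get a unique residue mod 195.
    Write x = 6 + 15·t and substitute into x ≡ 7 (mod 13): 15·t ≡ 7 − 6 = 1 (mod 13).
    Reduce coefficients mod 13: 2·t ≡ 1 (mod 13).
    The inverse of 2 mod 13 is 7 (since 2·7 = 14 = 1·13 + 1), so t ≡ 7·1 = 7 ≡ 7 (mod 13).
    Then x = 6 + 15·7 = 111, valid modulo lcm(15, 13) = 195: x ≡ 111 (mod 195).
Verify: 111 mod 3 = 0 ✓, 111 mod 5 = 1 ✓, 111 mod 13 = 7 ✓.

x ≡ 111 (mod 195).


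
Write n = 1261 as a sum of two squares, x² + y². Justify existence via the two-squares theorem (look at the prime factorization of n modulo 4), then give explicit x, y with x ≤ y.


Step 1: Factor n = 1261 = 13 · 97.
Step 2: Check the mod-4 condition on each prime factor: 13 ≡ 1 (mod 4), exponent 1; 97 ≡ 1 (mod 4), exponent 1.
All primes ≡ 3 (mod 4) appear to even exponent (or don't appear), so by the two-squares theorem n IS expressible as a sum of two squares.
Step 3: Build a representation. Here n = 13 · 97 is a product of primes ≡ 1 (mod 4). Each prime p ≡ 1 (mod 4) is itself a sum of two squares; find a² by testing p − a² for a perfect square:
  13: 13 − 1² = 12, 13 − 2² = 9 = 3² ⇒ 13 = 2² + 3².
  97: 97 − 1² = 96, 97 − 2² = 93, 97 − 3² = 88, 97 − 4² = 81 = 9² ⇒ 97 = 4² + 9².
  Combine using the Brahmagupta–Fibonacci identity (a² + b²)(c² + d²) = (ac − bd)² + (ad + bc)² = (ac + bd)² + (ad − bc)²:
  13 · 97 = 1261: from (2² + 3²)(4² + 9²), take (2·4 − 3·9, 2·9 + 3·4) = (8 − 27, 18 + 12) = (-19, 30); dropping signs (only squares matter) gives (19, 30); check 19² + 30² = 361 + 900 = 1261 ✓.
Step 4: Order so x ≤ y and verify: 19² + 30² = 361 + 900 = 1261 = n. ✓

n = 1261 = 19² + 30² (one valid representation with x ≤ y).


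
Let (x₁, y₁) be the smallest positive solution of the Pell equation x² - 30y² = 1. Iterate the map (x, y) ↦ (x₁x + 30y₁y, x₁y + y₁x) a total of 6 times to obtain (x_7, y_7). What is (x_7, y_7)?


Step 1: Find the fundamental solution (x₁, y₁) of x² - 30y² = 1.
  Expand √30 as a continued fraction. a₀ = ⌊√30⌋ = 5; iterate m_{k+1} = d_k·a_k − m_k, d_{k+1} = (30 − m_{k+1}²)/d_k, a_{k+1} = ⌊(a₀ + m_{k+1})/d_{k+1}⌋ (starting m₀ = 0, d₀ = 1), with convergents p_k = a_k·p_{k-1} + p_{k-2}, q_k = a_k·q_{k-1} + q_{k-2} (p₋₁ = 1, q₋₁ = 0):
  k = 0: a₀ = 5; p₀/q₀ = 5/1; p₀² − 30·q₀² = 25 − 30 = -5.
  k = 1: m = 5, d = 5, a = ⌊(5 + 5)/5⌋ = 2; p/q = (2·5 + 1)/(2·1 + 0) = 11/2; p² − 30·q² = 121 − 120 = 1.
  The first convergent with p² − 30·q² = 1 gives the fundamental solution (x₁, y₁) = (11, 2).
Step 2: Apply the recurrence (x_{n+1}, y_{n+1}) = (x₁x_n + 30y₁y_n, x₁y_n + y₁x_n) repeatedly.
  From (x_1, y_1) = (11, 2): x_2 = 11·11 + 30·2·2 = 241; y_2 = 11·2 + 2·11 = 44.
  From (x_2, y_2) = (241, 44): x_3 = 11·241 + 30·2·44 = 5291; y_3 = 11·44 + 2·241 = 966.
  From (x_3, y_3) = (5291, 966): x_4 = 11·5291 + 30·2·966 = 116161; y_4 = 11·966 + 2·5291 = 21208.
  From (x_4, y_4) = (116161, 21208): x_5 = 11·116161 + 30·2·21208 = 2550251; y_5 = 11·21208 + 2·116161 = 465610.
  From (x_5, y_5) = (2550251, 465610): x_6 = 11·2550251 + 30·2·465610 = 55989361; y_6 = 11·465610 + 2·2550251 = 10222212.
  From (x_6, y_6) = (55989361, 10222212): x_7 = 11·55989361 + 30·2·10222212 = 1229215691; y_7 = 11·10222212 + 2·55989361 = 224423054.
Step 3: Verify x_7² - 30·y_7² = 1510971215000607481 - 1510971215000607480 = 1 (should be 1). ✓

(x_1, y_1) = (11, 2); (x_7, y_7) = (1229215691, 224423054).


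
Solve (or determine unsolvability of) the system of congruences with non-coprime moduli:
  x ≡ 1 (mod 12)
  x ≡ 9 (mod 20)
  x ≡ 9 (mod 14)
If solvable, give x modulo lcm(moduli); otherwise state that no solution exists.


Moduli 12, 20, 14 are not pairwise coprime, so CRT works modulo lcm(m_i) when all pairwise compatibility conditions hold.
Pairwise compatibility: gcd(m_i, m_j) must divide a_i - a_j for every pair.
Merge one congruence at a time:
  Start: x ≡ 1 (mod 12).
  Combine with x ≡ 9 (mod 20): gcd(12, 20) = 4; 9 - 1 = 8, which IS divisible by 4, so compatible.
    Write x = 1 + 12·t and substitute into x ≡ 9 (mod 20): 12·t ≡ 9 − 1 = 8 (mod 20).
    Divide the congruence (and modulus) by g = 4: 3·t ≡ 2 (mod 5).
    The inverse of 3 mod 5 is 2 (since 3·2 = 6 = 1·5 + 1), so t ≡ 2·2 = 4 ≡ 4 (mod 5).
    Then x = 1 + 12·4 = 49, valid modulo lcm(12, 20) = 60: x ≡ 49 (mod 60).
  Combine with x ≡ 9 (mod 14): gcd(60, 14) = 2; 9 - 49 = -40, which IS divisible by 2, so compatible.
    Write x = 49 + 60·t and substitute into x ≡ 9 (mod 14): 60·t ≡ 9 − 49 = -40 (mod 14).
    Divide the congruence (and modulus) by g = 2: 30·t ≡ -20 (mod 7).
    Reduce coefficients mod 7: 2·t ≡ 1 (mod 7).
    The inverse of 2 mod 7 is 4 (since 2·4 = 8 = 1·7 + 1), so t ≡ 4·1 = 4 ≡ 4 (mod 7).
    Then x = 49 + 60·4 = 289, valid modulo lcm(60, 14) = 420: x ≡ 289 (mod 420).
Verify: 289 mod 12 = 1, 289 mod 20 = 9, 289 mod 14 = 9.

x ≡ 289 (mod 420).


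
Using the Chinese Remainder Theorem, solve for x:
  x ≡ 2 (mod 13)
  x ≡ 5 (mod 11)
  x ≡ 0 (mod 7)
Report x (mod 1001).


Moduli 13, 11, 7 are pairwise coprime; by CRT there is a unique solution modulo M = 13 · 11 · 7 = 1001.
Solve pairwise, accumulating the modulus:
  Start with x ≡ 2 (mod 13).
  Combine with x ≡ 5 (mod 11): since gcd(13, 11) = 1, we get a unique residue mod 143.
    Write x = 2 + 13·t and substitute into x ≡ 5 (mod 11): 13·t ≡ 5 − 2 = 3 (mod 11).
    Reduce coefficients mod 11: 2·t ≡ 3 (mod 11).
    The inverse of 2 mod 11 is 6 (since 2·6 = 12 = 1·11 + 1), so t ≡ 6·3 = 18 ≡ 7 (mod 11).
    Then x = 2 + 13·7 = 93, valid modulo lcm(13, 11) = 143: x ≡ 93 (mod 143).
  Combine with x ≡ 0 (mod 7): since gcd(143, 7) = 1, we get a unique residue mod 1001.
    Write x = 93 + 143·t and substitute into x ≡ 0 (mod 7): 143·t ≡ 0 − 93 = -93 (mod 7).
    Reduce coefficients mod 7: 3·t ≡ 5 (mod 7).
    The inverse of 3 mod 7 is 5 (since 3·5 = 15 = 2·7 + 1), so t ≡ 5·5 = 25 ≡ 4 (mod 7).
    Then x = 93 + 143·4 = 665, valid modulo lcm(143, 7) = 1001: x ≡ 665 (mod 1001).
Verify: 665 mod 13 = 2 ✓, 665 mod 11 = 5 ✓, 665 mod 7 = 0 ✓.

x ≡ 665 (mod 1001).


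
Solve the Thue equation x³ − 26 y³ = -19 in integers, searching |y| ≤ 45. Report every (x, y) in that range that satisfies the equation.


The equation is x³ - 26y³ = -19. For fixed y, x³ = 26·y³ − 19, so a solution requires the RHS to be a perfect cube.
Strategy: iterate y from -45 to 45, compute RHS = 26·y³ − 19, and check whether it is a (positive or negative) perfect cube.
Check small values of y:
  y = 0: RHS = -19 is not a perfect cube.
  y = 1: RHS = 7 is not a perfect cube.
  y = -1: RHS = -45 is not a perfect cube.
  y = 2: RHS = 189 is not a perfect cube.
  y = -2: RHS = -227 is not a perfect cube.
  y = 3: RHS = 683 is not a perfect cube.
  y = -3: RHS = -721 is not a perfect cube.
Continuing the search up to |y| = 45 finds no solutions either.
No (x, y) in the scanned range satisfies the equation.

No integer solutions with |y| ≤ 45.


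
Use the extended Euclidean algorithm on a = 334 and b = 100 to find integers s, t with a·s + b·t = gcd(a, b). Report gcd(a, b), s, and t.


Euclidean algorithm on (334, 100) — divide until remainder is 0:
  334 = 3 · 100 + 34
  100 = 2 · 34 + 32
  34 = 1 · 32 + 2
  32 = 16 · 2 + 0
gcd(334, 100) = 2.
Track Bezout coefficients alongside the remainders: start with r₀ = 334 = a·1 + b·0 (s = 1, t = 0) and r₁ = 100 = a·0 + b·1 (s = 0, t = 1); each new remainder r_{k+1} = r_{k-1} − q_k·r_k inherits s_{k+1} = s_{k-1} − q_k·s_k, t_{k+1} = t_{k-1} − q_k·t_k, so r_k = a·s_k + b·t_k at every step:
  q = 3: r = 34, s = 1 − 3·0 = 1, t = 0 − 3·1 = -3  (check: 334·1 + 100·(-3) = 34)
  q = 2: r = 32, s = 0 − 2·1 = -2, t = 1 − 2·(-3) = 7  (check: 334·(-2) + 100·7 = 32)
  q = 1: r = 2, s = 1 − 1·(-2) = 3, t = -3 − 1·7 = -10  (check: 334·3 + 100·(-10) = 2)
The row with r = 2 (the gcd) gives the Bezout coefficients s = 3, t = -10.
Result: 334 · (3) + 100 · (-10) = 2.

gcd(334, 100) = 2; s = 3, t = -10 (check: 334·3 + 100·(-10) = 2).


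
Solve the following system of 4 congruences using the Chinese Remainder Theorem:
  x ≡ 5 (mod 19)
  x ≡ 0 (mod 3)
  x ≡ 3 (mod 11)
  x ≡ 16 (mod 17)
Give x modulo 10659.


Product of moduli M = 19 · 3 · 11 · 17 = 10659.
Merge one congruence at a time:
  Start: x ≡ 5 (mod 19).
  Combine with x ≡ 0 (mod 3); new modulus lcm = 57.
    Write x = 5 + 19·t and substitute into x ≡ 0 (mod 3): 19·t ≡ 0 − 5 = -5 (mod 3).
    Reduce coefficients mod 3: 1·t ≡ 1 (mod 3).
    So t ≡ 1 (mod 3).
    Then x = 5 + 19·1 = 24, valid modulo lcm(19, 3) = 57: x ≡ 24 (mod 57).
  Combine with x ≡ 3 (mod 11); new modulus lcm = 627.
    Write x = 24 + 57·t and substitute into x ≡ 3 (mod 11): 57·t ≡ 3 − 24 = -21 (mod 11).
    Reduce coefficients mod 11: 2·t ≡ 1 (mod 11).
    The inverse of 2 mod 11 is 6 (since 2·6 = 12 = 1·11 + 1), so t ≡ 6·1 = 6 ≡ 6 (mod 11).
    Then x = 24 + 57·6 = 366, valid modulo lcm(57, 11) = 627: x ≡ 366 (mod 627).
  Combine with x ≡ 16 (mod 17); new modulus lcm = 10659.
    Write x = 366 + 627·t and substitute into x ≡ 16 (mod 17): 627·t ≡ 16 − 366 = -350 (mod 17).
    Reduce coefficients mod 17: 15·t ≡ 7 (mod 17).
    The inverse of 15 mod 17 is 8 (since 15·8 = 120 = 7·17 + 1), so t ≡ 8·7 = 56 ≡ 5 (mod 17).
    Then x = 366 + 627·5 = 3501, valid modulo lcm(627, 17) = 10659: x ≡ 3501 (mod 10659).
Verify against each original: 3501 mod 19 = 5, 3501 mod 3 = 0, 3501 mod 11 = 3, 3501 mod 17 = 16.

x ≡ 3501 (mod 10659).


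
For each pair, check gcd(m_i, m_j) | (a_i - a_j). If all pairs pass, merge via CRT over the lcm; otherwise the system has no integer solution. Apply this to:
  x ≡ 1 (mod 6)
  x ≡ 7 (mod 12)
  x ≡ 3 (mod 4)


Moduli 6, 12, 4 are not pairwise coprime, so CRT works modulo lcm(m_i) when all pairwise compatibility conditions hold.
Pairwise compatibility: gcd(m_i, m_j) must divide a_i - a_j for every pair.
Merge one congruence at a time:
  Start: x ≡ 1 (mod 6).
  Combine with x ≡ 7 (mod 12): gcd(6, 12) = 6; 7 - 1 = 6, which IS divisible by 6, so compatible.
    Write x = 1 + 6·t and substitute into x ≡ 7 (mod 12): 6·t ≡ 7 − 1 = 6 (mod 12).
    Divide the congruence (and modulus) by g = 6: 1·t ≡ 1 (mod 2).
    So t ≡ 1 (mod 2).
    Then x = 1 + 6·1 = 7, valid modulo lcm(6, 12) = 12: x ≡ 7 (mod 12).
  Combine with x ≡ 3 (mod 4): gcd(12, 4) = 4; 3 - 7 = -4, which IS divisible by 4, so compatible.
    Write x = 7 + 12·t and substitute into x ≡ 3 (mod 4): 12·t ≡ 3 − 7 = -4 (mod 4).
    Divide the congruence (and modulus) by g = 4: 3·t ≡ -1 (mod 1).
    Modulo 1 every t works; take t = 0.
    Then x = 7 + 12·0 = 7, valid modulo lcm(12, 4) = 12: x ≡ 7 (mod 12).
Verify: 7 mod 6 = 1, 7 mod 12 = 7, 7 mod 4 = 3.

x ≡ 7 (mod 12).


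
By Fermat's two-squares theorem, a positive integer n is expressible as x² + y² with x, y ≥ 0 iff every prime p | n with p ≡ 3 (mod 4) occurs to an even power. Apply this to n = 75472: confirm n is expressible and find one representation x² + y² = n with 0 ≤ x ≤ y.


Step 1: Factor n = 75472 = 2^4 · 53 · 89.
Step 2: Check the mod-4 condition on each prime factor: 2 = 2 (special); 53 ≡ 1 (mod 4), exponent 1; 89 ≡ 1 (mod 4), exponent 1.
All primes ≡ 3 (mod 4) appear to even exponent (or don't appear), so by the two-squares theorem n IS expressible as a sum of two squares.
Step 3: Build a representation. Group n = k² · m with k = 4 and m = 53 · 89 = 4717 (a product of primes ≡ 1 (mod 4)); a representation of m scales to one of n via (k·x)² + (k·y)² = k²(x² + y²). Each prime p ≡ 1 (mod 4) is itself a sum of two squares; find a² by testing p − a² for a perfect square:
  53: 53 − 1² = 52, 53 − 2² = 49 = 7² ⇒ 53 = 2² + 7².
  89: 89 − 1² = 88, 89 − 2² = 85, 89 − 3² = 80, 89 − 4² = 73, 89 − 5² = 64 = 8² ⇒ 89 = 5² + 8².
  Combine using the Brahmagupta–Fibonacci identity (a² + b²)(c² + d²) = (ac − bd)² + (ad + bc)² = (ac + bd)² + (ad − bc)²:
  53 · 89 = 4717: from (2² + 7²)(5² + 8²), take (2·5 − 7·8, 2·8 + 7·5) = (10 − 56, 16 + 35) = (-46, 51); dropping signs (only squares matter) gives (46, 51); check 46² + 51² = 2116 + 2601 = 4717 ✓.
  Scale by k = 4: (4·46, 4·51) = (184, 204).
Step 4: Order so x ≤ y and verify: 184² + 204² = 33856 + 41616 = 75472 = n. ✓

n = 75472 = 184² + 204² (one valid representation with x ≤ y).


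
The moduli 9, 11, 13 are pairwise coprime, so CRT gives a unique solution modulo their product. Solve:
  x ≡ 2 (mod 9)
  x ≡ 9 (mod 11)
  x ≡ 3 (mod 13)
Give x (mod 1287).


Moduli 9, 11, 13 are pairwise coprime; by CRT there is a unique solution modulo M = 9 · 11 · 13 = 1287.
Solve pairwise, accumulating the modulus:
  Start with x ≡ 2 (mod 9).
  Combine with x ≡ 9 (mod 11): since gcd(9, 11) = 1, we get a unique residue mod 99.
    Write x = 2 + 9·t and substitute into x ≡ 9 (mod 11): 9·t ≡ 9 − 2 = 7 (mod 11).
    The inverse of 9 mod 11 is 5 (since 9·5 = 45 = 4·11 + 1), so t ≡ 5·7 = 35 ≡ 2 (mod 11).
    Then x = 2 + 9·2 = 20, valid modulo lcm(9, 11) = 99: x ≡ 20 (mod 99).
  Combine with x ≡ 3 (mod 13): since gcd(99, 13) = 1, we get a unique residue mod 1287.
    Write x = 20 + 99·t and substitute into x ≡ 3 (mod 13): 99·t ≡ 3 − 20 = -17 (mod 13).
    Reduce coefficients mod 13: 8·t ≡ 9 (mod 13).
    The inverse of 8 mod 13 is 5 (since 8·5 = 40 = 3·13 + 1), so t ≡ 5·9 = 45 ≡ 6 (mod 13).
    Then x = 20 + 99·6 = 614, valid modulo lcm(99, 13) = 1287: x ≡ 614 (mod 1287).
Verify: 614 mod 9 = 2 ✓, 614 mod 11 = 9 ✓, 614 mod 13 = 3 ✓.

x ≡ 614 (mod 1287).


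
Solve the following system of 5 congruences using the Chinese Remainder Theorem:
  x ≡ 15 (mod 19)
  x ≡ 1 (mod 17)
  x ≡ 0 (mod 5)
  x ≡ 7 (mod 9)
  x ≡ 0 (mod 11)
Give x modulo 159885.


Product of moduli M = 19 · 17 · 5 · 9 · 11 = 159885.
Merge one congruence at a time:
  Start: x ≡ 15 (mod 19).
  Combine with x ≡ 1 (mod 17); new modulus lcm = 323.
    Write x = 15 + 19·t and substitute into x ≡ 1 (mod 17): 19·t ≡ 1 − 15 = -14 (mod 17).
    Reduce coefficients mod 17: 2·t ≡ 3 (mod 17).
    The inverse of 2 mod 17 is 9 (since 2·9 = 18 = 1·17 + 1), so t ≡ 9·3 = 27 ≡ 10 (mod 17).
    Then x = 15 + 19·10 = 205, valid modulo lcm(19, 17) = 323: x ≡ 205 (mod 323).
  Combine with x ≡ 0 (mod 5); new modulus lcm = 1615.
    Write x = 205 + 323·t and substitute into x ≡ 0 (mod 5): 323·t ≡ 0 − 205 = -205 (mod 5).
    Reduce coefficients mod 5: 3·t ≡ 0 (mod 5).
    The inverse of 3 mod 5 is 2 (since 3·2 = 6 = 1·5 + 1), so t ≡ 2·0 = 0 ≡ 0 (mod 5).
    Then x = 205 + 323·0 = 205, valid modulo lcm(323, 5) = 1615: x ≡ 205 (mod 1615).
  Combine with x ≡ 7 (mod 9); new modulus lcm = 14535.
    Write x = 205 + 1615·t and substitute into x ≡ 7 (mod 9): 1615·t ≡ 7 − 205 = -198 (mod 9).
    Reduce coefficients mod 9: 4·t ≡ 0 (mod 9).
    The inverse of 4 mod 9 is 7 (since 4·7 = 28 = 3·9 + 1), so t ≡ 7·0 = 0 ≡ 0 (mod 9).
    Then x = 205 + 1615·0 = 205, valid modulo lcm(1615, 9) = 14535: x ≡ 205 (mod 14535).
  Combine with x ≡ 0 (mod 11); new modulus lcm = 159885.
    Write x = 205 + 14535·t and substitute into x ≡ 0 (mod 11): 14535·t ≡ 0 − 205 = -205 (mod 11).
    Reduce coefficients mod 11: 4·t ≡ 4 (mod 11).
    The inverse of 4 mod 11 is 3 (since 4·3 = 12 = 1·11 + 1), so t ≡ 3·4 = 12 ≡ 1 (mod 11).
    Then x = 205 + 14535·1 = 14740, valid modulo lcm(14535, 11) = 159885: x ≡ 14740 (mod 159885).
Verify against each original: 14740 mod 19 = 15, 14740 mod 17 = 1, 14740 mod 5 = 0, 14740 mod 9 = 7, 14740 mod 11 = 0.

x ≡ 14740 (mod 159885).


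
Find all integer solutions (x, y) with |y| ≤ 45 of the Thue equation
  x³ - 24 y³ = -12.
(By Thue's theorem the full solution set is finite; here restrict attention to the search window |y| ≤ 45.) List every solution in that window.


The equation is x³ - 24y³ = -12. For fixed y, x³ = 24·y³ − 12, so a solution requires the RHS to be a perfect cube.
Strategy: iterate y from -45 to 45, compute RHS = 24·y³ − 12, and check whether it is a (positive or negative) perfect cube.
Check small values of y:
  y = 0: RHS = -12 is not a perfect cube.
  y = 1: RHS = 12 is not a perfect cube.
  y = -1: RHS = -36 is not a perfect cube.
  y = 2: RHS = 180 is not a perfect cube.
  y = -2: RHS = -204 is not a perfect cube.
  y = 3: RHS = 636 is not a perfect cube.
  y = -3: RHS = -660 is not a perfect cube.
Continuing the search up to |y| = 45 finds no solutions either.
No (x, y) in the scanned range satisfies the equation.

No integer solutions with |y| ≤ 45.


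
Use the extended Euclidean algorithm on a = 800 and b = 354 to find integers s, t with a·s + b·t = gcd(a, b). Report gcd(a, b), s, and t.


Euclidean algorithm on (800, 354) — divide until remainder is 0:
  800 = 2 · 354 + 92
  354 = 3 · 92 + 78
  92 = 1 · 78 + 14
  78 = 5 · 14 + 8
  14 = 1 · 8 + 6
  8 = 1 · 6 + 2
  6 = 3 · 2 + 0
gcd(800, 354) = 2.
Track Bezout coefficients alongside the remainders: start with r₀ = 800 = a·1 + b·0 (s = 1, t = 0) and r₁ = 354 = a·0 + b·1 (s = 0, t = 1); each new remainder r_{k+1} = r_{k-1} − q_k·r_k inherits s_{k+1} = s_{k-1} − q_k·s_k, t_{k+1} = t_{k-1} − q_k·t_k, so r_k = a·s_k + b·t_k at every step:
  q = 2: r = 92, s = 1 − 2·0 = 1, t = 0 − 2·1 = -2  (check: 800·1 + 354·(-2) = 92)
  q = 3: r = 78, s = 0 − 3·1 = -3, t = 1 − 3·(-2) = 7  (check: 800·(-3) + 354·7 = 78)
  q = 1: r = 14, s = 1 − 1·(-3) = 4, t = -2 − 1·7 = -9  (check: 800·4 + 354·(-9) = 14)
  q = 5: r = 8, s = -3 − 5·4 = -23, t = 7 − 5·(-9) = 52  (check: 800·(-23) + 354·52 = 8)
  q = 1: r = 6, s = 4 − 1·(-23) = 27, t = -9 − 1·52 = -61  (check: 800·27 + 354·(-61) = 6)
  q = 1: r = 2, s = -23 − 1·27 = -50, t = 52 − 1·(-61) = 113  (check: 800·(-50) + 354·113 = 2)
The row with r = 2 (the gcd) gives the Bezout coefficients s = -50, t = 113.
Result: 800 · (-50) + 354 · (113) = 2.

gcd(800, 354) = 2; s = -50, t = 113 (check: 800·(-50) + 354·113 = 2).


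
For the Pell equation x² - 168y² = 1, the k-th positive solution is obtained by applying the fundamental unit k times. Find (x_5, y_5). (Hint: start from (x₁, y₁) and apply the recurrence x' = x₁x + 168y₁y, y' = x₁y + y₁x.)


Step 1: Find the fundamental solution (x₁, y₁) of x² - 168y² = 1.
  Expand √168 as a continued fraction. a₀ = ⌊√168⌋ = 12; iterate m_{k+1} = d_k·a_k − m_k, d_{k+1} = (168 − m_{k+1}²)/d_k, a_{k+1} = ⌊(a₀ + m_{k+1})/d_{k+1}⌋ (starting m₀ = 0, d₀ = 1), with convergents p_k = a_k·p_{k-1} + p_{k-2}, q_k = a_k·q_{k-1} + q_{k-2} (p₋₁ = 1, q₋₁ = 0):
  k = 0: a₀ = 12; p₀/q₀ = 12/1; p₀² − 168·q₀² = 144 − 168 = -24.
  k = 1: m = 12, d = 24, a = ⌊(12 + 12)/24⌋ = 1; p/q = (1·12 + 1)/(1·1 + 0) = 13/1; p² − 168·q² = 169 − 168 = 1.
  The first convergent with p² − 168·q² = 1 gives the fundamental solution (x₁, y₁) = (13, 1).
Step 2: Apply the recurrence (x_{n+1}, y_{n+1}) = (x₁x_n + 168y₁y_n, x₁y_n + y₁x_n) repeatedly.
  From (x_1, y_1) = (13, 1): x_2 = 13·13 + 168·1·1 = 337; y_2 = 13·1 + 1·13 = 26.
  From (x_2, y_2) = (337, 26): x_3 = 13·337 + 168·1·26 = 8749; y_3 = 13·26 + 1·337 = 675.
  From (x_3, y_3) = (8749, 675): x_4 = 13·8749 + 168·1·675 = 227137; y_4 = 13·675 + 1·8749 = 17524.
  From (x_4, y_4) = (227137, 17524): x_5 = 13·227137 + 168·1·17524 = 5896813; y_5 = 13·17524 + 1·227137 = 454949.
Step 3: Verify x_5² - 168·y_5² = 34772403556969 - 34772403556968 = 1 (should be 1). ✓

(x_1, y_1) = (13, 1); (x_5, y_5) = (5896813, 454949).


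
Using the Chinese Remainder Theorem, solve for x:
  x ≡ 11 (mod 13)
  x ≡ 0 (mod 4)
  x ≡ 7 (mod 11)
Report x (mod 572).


Moduli 13, 4, 11 are pairwise coprime; by CRT there is a unique solution modulo M = 13 · 4 · 11 = 572.
Solve pairwise, accumulating the modulus:
  Start with x ≡ 11 (mod 13).
  Combine with x ≡ 0 (mod 4): since gcd(13, 4) = 1, we get a unique residue mod 52.
    Write x = 11 + 13·t and substitute into x ≡ 0 (mod 4): 13·t ≡ 0 − 11 = -11 (mod 4).
    Reduce coefficients mod 4: 1·t ≡ 1 (mod 4).
    So t ≡ 1 (mod 4).
    Then x = 11 + 13·1 = 24, valid modulo lcm(13, 4) = 52: x ≡ 24 (mod 52).
  Combine with x ≡ 7 (mod 11): since gcd(52, 11) = 1, we get a unique residue mod 572.
    Write x = 24 + 52·t and substitute into x ≡ 7 (mod 11): 52·t ≡ 7 − 24 = -17 (mod 11).
    Reduce coefficients mod 11: 8·t ≡ 5 (mod 11).
    The inverse of 8 mod 11 is 7 (since 8·7 = 56 = 5·11 + 1), so t ≡ 7·5 = 35 ≡ 2 (mod 11).
    Then x = 24 + 52·2 = 128, valid modulo lcm(52, 11) = 572: x ≡ 128 (mod 572).
Verify: 128 mod 13 = 11 ✓, 128 mod 4 = 0 ✓, 128 mod 11 = 7 ✓.

x ≡ 128 (mod 572).
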